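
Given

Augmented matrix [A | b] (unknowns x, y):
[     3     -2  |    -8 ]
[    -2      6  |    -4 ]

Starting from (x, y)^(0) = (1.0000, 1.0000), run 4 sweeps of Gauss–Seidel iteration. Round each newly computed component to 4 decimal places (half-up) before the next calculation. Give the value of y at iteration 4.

-1.9927

Iteration 1:
  x = (-8 - (-2)·1.0000) / (3) = -2.0000
  y = (-4 - (-2)·-2.0000) / (6) = -1.3333
Iteration 2:
  x = (-8 - (-2)·-1.3333) / (3) = -3.5555
  y = (-4 - (-2)·-3.5555) / (6) = -1.8518
Iteration 3:
  x = (-8 - (-2)·-1.8518) / (3) = -3.9012
  y = (-4 - (-2)·-3.9012) / (6) = -1.9671
Iteration 4:
  x = (-8 - (-2)·-1.9671) / (3) = -3.9781
  y = (-4 - (-2)·-3.9781) / (6) = -1.9927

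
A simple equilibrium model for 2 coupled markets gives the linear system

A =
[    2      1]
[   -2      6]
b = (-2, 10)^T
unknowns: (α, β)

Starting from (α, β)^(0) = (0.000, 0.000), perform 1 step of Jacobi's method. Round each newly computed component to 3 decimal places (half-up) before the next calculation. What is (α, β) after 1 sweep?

(-1.000, 1.667)

Iteration 1:
  α = (-2 - (1)·0.000) / (2) = -1.000
  β = (10 - (-2)·0.000) / (6) = 1.667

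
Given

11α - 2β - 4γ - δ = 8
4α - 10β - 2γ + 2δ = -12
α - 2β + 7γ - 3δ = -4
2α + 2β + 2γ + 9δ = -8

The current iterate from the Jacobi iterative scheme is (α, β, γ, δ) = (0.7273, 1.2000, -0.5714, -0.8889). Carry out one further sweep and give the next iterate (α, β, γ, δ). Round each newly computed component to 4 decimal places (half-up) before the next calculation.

One sweep:
  α = (8 - (-2)·1.2000 - (-4)·-0.5714 - (-1)·-0.8889) / (11) = 0.6569
  β = (-12 - (4)·0.7273 - (-2)·-0.5714 - (2)·-0.8889) / (-10) = 1.4274
  γ = (-4 - (1)·0.7273 - (-2)·1.2000 - (-3)·-0.8889) / (7) = -0.7134
  δ = (-8 - (2)·0.7273 - (2)·1.2000 - (2)·-0.5714) / (9) = -1.1902

(0.6569, 1.4274, -0.7134, -1.1902)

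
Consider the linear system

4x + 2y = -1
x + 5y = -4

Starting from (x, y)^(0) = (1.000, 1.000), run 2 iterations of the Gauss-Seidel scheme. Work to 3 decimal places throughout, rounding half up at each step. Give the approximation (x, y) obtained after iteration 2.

Iteration 1:
  x = (-1 - (2)·1.000) / (4) = -0.750
  y = (-4 - (1)·-0.750) / (5) = -0.650
Iteration 2:
  x = (-1 - (2)·-0.650) / (4) = 0.075
  y = (-4 - (1)·0.075) / (5) = -0.815

(0.075, -0.815)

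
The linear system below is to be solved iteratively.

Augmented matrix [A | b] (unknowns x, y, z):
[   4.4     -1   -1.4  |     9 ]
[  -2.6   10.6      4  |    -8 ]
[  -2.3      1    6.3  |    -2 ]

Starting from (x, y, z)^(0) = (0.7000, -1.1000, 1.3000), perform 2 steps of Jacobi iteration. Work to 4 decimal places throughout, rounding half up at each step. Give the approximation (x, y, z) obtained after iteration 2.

(1.8373, -0.2554, 0.6594)

Iteration 1:
  x = (9 - (-1)·-1.1000 - (-1.4)·1.3000) / (4.4) = 2.2091
  y = (-8 - (-2.6)·0.7000 - (4)·1.3000) / (10.6) = -1.0736
  z = (-2 - (-2.3)·0.7000 - (1)·-1.1000) / (6.3) = 0.1127
Iteration 2:
  x = (9 - (-1)·-1.0736 - (-1.4)·0.1127) / (4.4) = 1.8373
  y = (-8 - (-2.6)·2.2091 - (4)·0.1127) / (10.6) = -0.2554
  z = (-2 - (-2.3)·2.2091 - (1)·-1.0736) / (6.3) = 0.6594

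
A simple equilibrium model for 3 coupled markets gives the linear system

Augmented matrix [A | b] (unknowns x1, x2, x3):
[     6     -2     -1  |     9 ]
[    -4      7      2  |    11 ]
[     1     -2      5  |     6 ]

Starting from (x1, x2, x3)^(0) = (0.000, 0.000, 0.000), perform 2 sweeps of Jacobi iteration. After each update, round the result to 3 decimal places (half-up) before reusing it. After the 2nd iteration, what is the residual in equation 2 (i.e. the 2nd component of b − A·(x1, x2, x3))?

Iteration 1:
  x1 = (9 - (-2)·0.000 - (-1)·0.000) / (6) = 1.500
  x2 = (11 - (-4)·0.000 - (2)·0.000) / (7) = 1.571
  x3 = (6 - (1)·0.000 - (-2)·0.000) / (5) = 1.200
Iteration 2:
  x1 = (9 - (-2)·1.571 - (-1)·1.200) / (6) = 2.224
  x2 = (11 - (-4)·1.500 - (2)·1.200) / (7) = 2.086
  x3 = (6 - (1)·1.500 - (-2)·1.571) / (5) = 1.528
Residual b − A·x = (1.356, 2.238, 0.308)

2.238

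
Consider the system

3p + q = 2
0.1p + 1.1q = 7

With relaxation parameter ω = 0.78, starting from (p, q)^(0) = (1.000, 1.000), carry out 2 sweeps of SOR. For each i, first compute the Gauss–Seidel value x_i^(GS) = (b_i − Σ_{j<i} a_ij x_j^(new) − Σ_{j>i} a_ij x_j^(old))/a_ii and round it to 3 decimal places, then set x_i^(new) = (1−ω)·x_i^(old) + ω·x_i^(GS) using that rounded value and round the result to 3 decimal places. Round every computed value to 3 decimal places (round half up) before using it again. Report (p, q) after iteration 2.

Iteration 1:
  p: GS value = (2 - (1)·1.000) / (3) = 0.333;  p ← (1−ω)·1.000 + ω·0.333 = 0.480
  q: GS value = (7 - (0.1)·0.480) / (1.1) = 6.320;  q ← (1−ω)·1.000 + ω·6.320 = 5.150
Iteration 2:
  p: GS value = (2 - (1)·5.150) / (3) = -1.050;  p ← (1−ω)·0.480 + ω·-1.050 = -0.713
  q: GS value = (7 - (0.1)·-0.713) / (1.1) = 6.428;  q ← (1−ω)·5.150 + ω·6.428 = 6.147

(-0.713, 6.147)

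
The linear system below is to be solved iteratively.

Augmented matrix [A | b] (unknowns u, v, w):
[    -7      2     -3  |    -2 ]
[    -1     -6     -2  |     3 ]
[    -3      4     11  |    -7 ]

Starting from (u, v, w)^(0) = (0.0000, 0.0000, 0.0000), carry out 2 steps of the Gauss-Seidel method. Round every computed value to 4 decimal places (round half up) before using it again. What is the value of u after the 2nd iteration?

0.2832

Iteration 1:
  u = (-2 - (2)·0.0000 - (-3)·0.0000) / (-7) = 0.2857
  v = (3 - (-1)·0.2857 - (-2)·0.0000) / (-6) = -0.5476
  w = (-7 - (-3)·0.2857 - (4)·-0.5476) / (11) = -0.3593
Iteration 2:
  u = (-2 - (2)·-0.5476 - (-3)·-0.3593) / (-7) = 0.2832
  v = (3 - (-1)·0.2832 - (-2)·-0.3593) / (-6) = -0.4274
  w = (-7 - (-3)·0.2832 - (4)·-0.4274) / (11) = -0.4037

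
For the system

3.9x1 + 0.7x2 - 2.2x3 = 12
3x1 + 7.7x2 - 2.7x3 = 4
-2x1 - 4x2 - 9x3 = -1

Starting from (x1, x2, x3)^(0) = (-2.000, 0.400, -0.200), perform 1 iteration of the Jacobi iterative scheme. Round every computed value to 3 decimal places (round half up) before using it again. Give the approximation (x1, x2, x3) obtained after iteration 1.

Iteration 1:
  x1 = (12 - (0.7)·0.400 - (-2.2)·-0.200) / (3.9) = 2.892
  x2 = (4 - (3)·-2.000 - (-2.7)·-0.200) / (7.7) = 1.229
  x3 = (-1 - (-2)·-2.000 - (-4)·0.400) / (-9) = 0.378

(2.892, 1.229, 0.378)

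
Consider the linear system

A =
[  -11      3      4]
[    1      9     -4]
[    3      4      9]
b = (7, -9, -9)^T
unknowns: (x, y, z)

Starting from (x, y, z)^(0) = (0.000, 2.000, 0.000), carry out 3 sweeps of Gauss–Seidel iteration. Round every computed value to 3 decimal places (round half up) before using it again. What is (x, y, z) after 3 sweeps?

Iteration 1:
  x = (7 - (3)·2.000 - (4)·0.000) / (-11) = -0.091
  y = (-9 - (1)·-0.091 - (-4)·0.000) / (9) = -0.990
  z = (-9 - (3)·-0.091 - (4)·-0.990) / (9) = -0.530
Iteration 2:
  x = (7 - (3)·-0.990 - (4)·-0.530) / (-11) = -1.099
  y = (-9 - (1)·-1.099 - (-4)·-0.530) / (9) = -1.113
  z = (-9 - (3)·-1.099 - (4)·-1.113) / (9) = -0.139
Iteration 3:
  x = (7 - (3)·-1.113 - (4)·-0.139) / (-11) = -0.990
  y = (-9 - (1)·-0.990 - (-4)·-0.139) / (9) = -0.952
  z = (-9 - (3)·-0.990 - (4)·-0.952) / (9) = -0.247

(-0.990, -0.952, -0.247)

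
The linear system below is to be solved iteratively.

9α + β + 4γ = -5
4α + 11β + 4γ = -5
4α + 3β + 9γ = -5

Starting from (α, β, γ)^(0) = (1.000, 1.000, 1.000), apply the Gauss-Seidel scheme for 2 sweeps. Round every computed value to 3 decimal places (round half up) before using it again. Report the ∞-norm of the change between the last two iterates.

0.568

Iteration 1:
  α = (-5 - (1)·1.000 - (4)·1.000) / (9) = -1.111
  β = (-5 - (4)·-1.111 - (4)·1.000) / (11) = -0.414
  γ = (-5 - (4)·-1.111 - (3)·-0.414) / (9) = 0.076
Iteration 2:
  α = (-5 - (1)·-0.414 - (4)·0.076) / (9) = -0.543
  β = (-5 - (4)·-0.543 - (4)·0.076) / (11) = -0.285
  γ = (-5 - (4)·-0.543 - (3)·-0.285) / (9) = -0.219
Change: (0.568, 0.129, -0.295) → max |·| = 0.568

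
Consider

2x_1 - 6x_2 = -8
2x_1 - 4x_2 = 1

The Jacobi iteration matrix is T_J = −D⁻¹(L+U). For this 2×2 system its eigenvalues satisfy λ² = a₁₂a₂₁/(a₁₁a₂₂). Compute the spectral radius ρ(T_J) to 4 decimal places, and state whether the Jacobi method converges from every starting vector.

a₁₂a₂₁/(a₁₁a₂₂) = (-6)·(2) / ((2)·(-4)) = 1.500000
ρ = √|1.500000| = √1.500000 = 1.2247
ρ > 1, so Jacobi diverges

1.2247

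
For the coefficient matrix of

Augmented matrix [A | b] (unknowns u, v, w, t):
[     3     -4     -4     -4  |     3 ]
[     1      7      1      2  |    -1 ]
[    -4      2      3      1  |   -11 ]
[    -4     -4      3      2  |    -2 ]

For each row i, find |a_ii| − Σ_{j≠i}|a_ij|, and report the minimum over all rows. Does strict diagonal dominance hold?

-9

row 1: |3| − (4+4+4) = -9
row 2: |7| − (1+1+2) = 3
row 3: |3| − (4+2+1) = -4
row 4: |2| − (4+4+3) = -9
minimum over rows = -9 → not strictly diagonally dominant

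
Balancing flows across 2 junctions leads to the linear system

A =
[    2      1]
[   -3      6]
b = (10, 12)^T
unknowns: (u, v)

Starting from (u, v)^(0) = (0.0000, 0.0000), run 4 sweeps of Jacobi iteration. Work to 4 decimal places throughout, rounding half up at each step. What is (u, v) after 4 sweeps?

(3.0000, 3.3750)

Iteration 1:
  u = (10 - (1)·0.0000) / (2) = 5.0000
  v = (12 - (-3)·0.0000) / (6) = 2.0000
Iteration 2:
  u = (10 - (1)·2.0000) / (2) = 4.0000
  v = (12 - (-3)·5.0000) / (6) = 4.5000
Iteration 3:
  u = (10 - (1)·4.5000) / (2) = 2.7500
  v = (12 - (-3)·4.0000) / (6) = 4.0000
Iteration 4:
  u = (10 - (1)·4.0000) / (2) = 3.0000
  v = (12 - (-3)·2.7500) / (6) = 3.3750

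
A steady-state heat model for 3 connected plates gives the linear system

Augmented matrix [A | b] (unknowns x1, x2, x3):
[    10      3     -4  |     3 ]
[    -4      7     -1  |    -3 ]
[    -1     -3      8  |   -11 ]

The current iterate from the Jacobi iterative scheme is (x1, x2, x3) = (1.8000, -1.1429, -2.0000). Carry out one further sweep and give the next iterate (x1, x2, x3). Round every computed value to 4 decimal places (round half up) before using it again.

(-0.1571, 0.3143, -1.5786)

One sweep:
  x1 = (3 - (3)·-1.1429 - (-4)·-2.0000) / (10) = -0.1571
  x2 = (-3 - (-4)·1.8000 - (-1)·-2.0000) / (7) = 0.3143
  x3 = (-11 - (-1)·1.8000 - (-3)·-1.1429) / (8) = -1.5786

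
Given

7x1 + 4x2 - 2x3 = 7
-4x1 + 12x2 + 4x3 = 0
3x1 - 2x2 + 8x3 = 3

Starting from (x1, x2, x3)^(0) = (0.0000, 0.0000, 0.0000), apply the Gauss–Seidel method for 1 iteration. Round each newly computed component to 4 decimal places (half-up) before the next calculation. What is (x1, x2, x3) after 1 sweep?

Iteration 1:
  x1 = (7 - (4)·0.0000 - (-2)·0.0000) / (7) = 1.0000
  x2 = (0 - (-4)·1.0000 - (4)·0.0000) / (12) = 0.3333
  x3 = (3 - (3)·1.0000 - (-2)·0.3333) / (8) = 0.0833

(1.0000, 0.3333, 0.0833)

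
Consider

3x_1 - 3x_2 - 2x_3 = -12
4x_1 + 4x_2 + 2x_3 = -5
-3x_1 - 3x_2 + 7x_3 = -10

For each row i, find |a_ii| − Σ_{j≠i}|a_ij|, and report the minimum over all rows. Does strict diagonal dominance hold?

row 1: |3| − (3+2) = -2
row 2: |4| − (4+2) = -2
row 3: |7| − (3+3) = 1
minimum over rows = -2 → not strictly diagonally dominant

-2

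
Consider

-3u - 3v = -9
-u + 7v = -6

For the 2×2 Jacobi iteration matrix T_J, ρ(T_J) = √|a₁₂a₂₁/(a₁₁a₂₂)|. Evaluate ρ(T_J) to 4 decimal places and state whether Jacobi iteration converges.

0.3780

a₁₂a₂₁/(a₁₁a₂₂) = (-3)·(-1) / ((-3)·(7)) = -0.142857
ρ = √|-0.142857| = √0.142857 = 0.3780
ρ < 1, so Jacobi converges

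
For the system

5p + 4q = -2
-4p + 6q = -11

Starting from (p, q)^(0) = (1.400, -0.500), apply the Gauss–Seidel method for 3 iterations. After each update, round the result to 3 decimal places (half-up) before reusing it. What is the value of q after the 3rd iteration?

Iteration 1:
  p = (-2 - (4)·-0.500) / (5) = 0.000
  q = (-11 - (-4)·0.000) / (6) = -1.833
Iteration 2:
  p = (-2 - (4)·-1.833) / (5) = 1.066
  q = (-11 - (-4)·1.066) / (6) = -1.123
Iteration 3:
  p = (-2 - (4)·-1.123) / (5) = 0.498
  q = (-11 - (-4)·0.498) / (6) = -1.501

-1.501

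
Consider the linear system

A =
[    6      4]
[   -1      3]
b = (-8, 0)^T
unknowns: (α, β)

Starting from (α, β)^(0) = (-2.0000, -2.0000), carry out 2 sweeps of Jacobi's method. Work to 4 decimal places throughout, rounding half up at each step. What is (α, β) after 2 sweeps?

(-0.8889, 0.0000)

Iteration 1:
  α = (-8 - (4)·-2.0000) / (6) = 0.0000
  β = (0 - (-1)·-2.0000) / (3) = -0.6667
Iteration 2:
  α = (-8 - (4)·-0.6667) / (6) = -0.8889
  β = (0 - (-1)·0.0000) / (3) = 0.0000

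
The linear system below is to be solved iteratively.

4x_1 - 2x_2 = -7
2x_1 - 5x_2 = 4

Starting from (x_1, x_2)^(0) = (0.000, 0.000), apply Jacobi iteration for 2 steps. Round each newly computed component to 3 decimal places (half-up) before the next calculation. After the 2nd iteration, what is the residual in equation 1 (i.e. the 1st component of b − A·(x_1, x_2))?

-1.400

Iteration 1:
  x_1 = (-7 - (-2)·0.000) / (4) = -1.750
  x_2 = (4 - (2)·0.000) / (-5) = -0.800
Iteration 2:
  x_1 = (-7 - (-2)·-0.800) / (4) = -2.150
  x_2 = (4 - (2)·-1.750) / (-5) = -1.500
Residual b − A·x = (-1.400, 0.800)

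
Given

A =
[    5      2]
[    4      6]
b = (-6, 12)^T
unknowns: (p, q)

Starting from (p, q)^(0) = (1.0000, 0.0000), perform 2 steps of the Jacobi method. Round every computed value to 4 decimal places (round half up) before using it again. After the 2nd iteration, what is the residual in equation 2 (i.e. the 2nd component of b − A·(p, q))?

Iteration 1:
  p = (-6 - (2)·0.0000) / (5) = -1.2000
  q = (12 - (4)·1.0000) / (6) = 1.3333
Iteration 2:
  p = (-6 - (2)·1.3333) / (5) = -1.7333
  q = (12 - (4)·-1.2000) / (6) = 2.8000
Residual b − A·x = (-2.9335, 2.1332)

2.1332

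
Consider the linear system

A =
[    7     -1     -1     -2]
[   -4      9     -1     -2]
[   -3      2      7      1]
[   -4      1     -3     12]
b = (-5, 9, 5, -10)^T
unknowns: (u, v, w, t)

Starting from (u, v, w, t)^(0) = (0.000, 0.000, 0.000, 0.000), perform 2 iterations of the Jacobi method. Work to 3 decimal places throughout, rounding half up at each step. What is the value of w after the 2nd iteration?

0.242

Iteration 1:
  u = (-5 - (-1)·0.000 - (-1)·0.000 - (-2)·0.000) / (7) = -0.714
  v = (9 - (-4)·0.000 - (-1)·0.000 - (-2)·0.000) / (9) = 1.000
  w = (5 - (-3)·0.000 - (2)·0.000 - (1)·0.000) / (7) = 0.714
  t = (-10 - (-4)·0.000 - (1)·0.000 - (-3)·0.000) / (12) = -0.833
Iteration 2:
  u = (-5 - (-1)·1.000 - (-1)·0.714 - (-2)·-0.833) / (7) = -0.707
  v = (9 - (-4)·-0.714 - (-1)·0.714 - (-2)·-0.833) / (9) = 0.577
  w = (5 - (-3)·-0.714 - (2)·1.000 - (1)·-0.833) / (7) = 0.242
  t = (-10 - (-4)·-0.714 - (1)·1.000 - (-3)·0.714) / (12) = -0.976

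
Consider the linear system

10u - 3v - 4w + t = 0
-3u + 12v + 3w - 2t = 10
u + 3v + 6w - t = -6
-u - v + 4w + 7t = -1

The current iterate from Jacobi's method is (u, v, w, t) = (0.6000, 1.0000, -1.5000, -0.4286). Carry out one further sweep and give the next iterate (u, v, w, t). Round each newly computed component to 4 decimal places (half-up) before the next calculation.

One sweep:
  u = (0 - (-3)·1.0000 - (-4)·-1.5000 - (1)·-0.4286) / (10) = -0.2571
  v = (10 - (-3)·0.6000 - (3)·-1.5000 - (-2)·-0.4286) / (12) = 1.2869
  w = (-6 - (1)·0.6000 - (3)·1.0000 - (-1)·-0.4286) / (6) = -1.6714
  t = (-1 - (-1)·0.6000 - (-1)·1.0000 - (4)·-1.5000) / (7) = 0.9429

(-0.2571, 1.2869, -1.6714, 0.9429)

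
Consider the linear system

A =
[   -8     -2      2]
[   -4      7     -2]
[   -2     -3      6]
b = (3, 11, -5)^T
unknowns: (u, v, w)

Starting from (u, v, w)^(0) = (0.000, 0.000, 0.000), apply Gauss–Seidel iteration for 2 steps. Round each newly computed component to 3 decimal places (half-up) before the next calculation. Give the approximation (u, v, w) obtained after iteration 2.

Iteration 1:
  u = (3 - (-2)·0.000 - (2)·0.000) / (-8) = -0.375
  v = (11 - (-4)·-0.375 - (-2)·0.000) / (7) = 1.357
  w = (-5 - (-2)·-0.375 - (-3)·1.357) / (6) = -0.280
Iteration 2:
  u = (3 - (-2)·1.357 - (2)·-0.280) / (-8) = -0.784
  v = (11 - (-4)·-0.784 - (-2)·-0.280) / (7) = 1.043
  w = (-5 - (-2)·-0.784 - (-3)·1.043) / (6) = -0.573

(-0.784, 1.043, -0.573)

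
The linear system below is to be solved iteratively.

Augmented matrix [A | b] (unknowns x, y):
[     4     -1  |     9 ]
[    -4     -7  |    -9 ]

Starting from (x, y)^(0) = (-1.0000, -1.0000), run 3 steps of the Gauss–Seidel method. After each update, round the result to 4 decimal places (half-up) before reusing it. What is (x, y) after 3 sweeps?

Iteration 1:
  x = (9 - (-1)·-1.0000) / (4) = 2.0000
  y = (-9 - (-4)·2.0000) / (-7) = 0.1429
Iteration 2:
  x = (9 - (-1)·0.1429) / (4) = 2.2857
  y = (-9 - (-4)·2.2857) / (-7) = -0.0204
Iteration 3:
  x = (9 - (-1)·-0.0204) / (4) = 2.2449
  y = (-9 - (-4)·2.2449) / (-7) = 0.0029

(2.2449, 0.0029)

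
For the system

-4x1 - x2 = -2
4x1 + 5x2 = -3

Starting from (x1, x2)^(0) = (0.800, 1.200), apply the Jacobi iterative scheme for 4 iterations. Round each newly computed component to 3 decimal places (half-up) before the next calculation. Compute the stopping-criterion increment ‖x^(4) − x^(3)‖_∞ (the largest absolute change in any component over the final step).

Iteration 1:
  x1 = (-2 - (-1)·1.200) / (-4) = 0.200
  x2 = (-3 - (4)·0.800) / (5) = -1.240
Iteration 2:
  x1 = (-2 - (-1)·-1.240) / (-4) = 0.810
  x2 = (-3 - (4)·0.200) / (5) = -0.760
Iteration 3:
  x1 = (-2 - (-1)·-0.760) / (-4) = 0.690
  x2 = (-3 - (4)·0.810) / (5) = -1.248
Iteration 4:
  x1 = (-2 - (-1)·-1.248) / (-4) = 0.812
  x2 = (-3 - (4)·0.690) / (5) = -1.152
Change: (0.122, 0.096) → max |·| = 0.122

0.122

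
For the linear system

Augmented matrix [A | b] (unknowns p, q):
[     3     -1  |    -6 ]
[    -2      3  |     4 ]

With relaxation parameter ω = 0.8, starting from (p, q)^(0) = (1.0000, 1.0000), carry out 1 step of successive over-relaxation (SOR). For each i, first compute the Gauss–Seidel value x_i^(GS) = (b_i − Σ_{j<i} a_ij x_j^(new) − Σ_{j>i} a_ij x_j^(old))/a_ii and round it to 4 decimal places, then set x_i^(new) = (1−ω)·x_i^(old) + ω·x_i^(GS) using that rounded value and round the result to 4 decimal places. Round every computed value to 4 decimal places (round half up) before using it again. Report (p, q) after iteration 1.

Iteration 1:
  p: GS value = (-6 - (-1)·1.0000) / (3) = -1.6667;  p ← (1−ω)·1.0000 + ω·-1.6667 = -1.1334
  q: GS value = (4 - (-2)·-1.1334) / (3) = 0.5777;  q ← (1−ω)·1.0000 + ω·0.5777 = 0.6622

(-1.1334, 0.6622)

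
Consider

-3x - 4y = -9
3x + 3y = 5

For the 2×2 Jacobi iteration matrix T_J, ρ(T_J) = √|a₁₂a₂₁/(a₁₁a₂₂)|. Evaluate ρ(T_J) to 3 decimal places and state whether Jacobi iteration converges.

a₁₂a₂₁/(a₁₁a₂₂) = (-4)·(3) / ((-3)·(3)) = 1.333333
ρ = √|1.333333| = √1.333333 = 1.155
ρ > 1, so Jacobi diverges

1.155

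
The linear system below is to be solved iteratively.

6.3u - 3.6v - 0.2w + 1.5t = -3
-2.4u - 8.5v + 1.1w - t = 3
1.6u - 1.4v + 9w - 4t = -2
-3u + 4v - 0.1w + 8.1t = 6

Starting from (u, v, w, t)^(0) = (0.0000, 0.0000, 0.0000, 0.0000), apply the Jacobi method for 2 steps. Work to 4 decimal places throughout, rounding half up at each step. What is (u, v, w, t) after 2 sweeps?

(-0.8613, -0.3344, 0.1367, 0.7359)

Iteration 1:
  u = (-3 - (-3.6)·0.0000 - (-0.2)·0.0000 - (1.5)·0.0000) / (6.3) = -0.4762
  v = (3 - (-2.4)·0.0000 - (1.1)·0.0000 - (-1)·0.0000) / (-8.5) = -0.3529
  w = (-2 - (1.6)·0.0000 - (-1.4)·0.0000 - (-4)·0.0000) / (9) = -0.2222
  t = (6 - (-3)·0.0000 - (4)·0.0000 - (-0.1)·0.0000) / (8.1) = 0.7407
Iteration 2:
  u = (-3 - (-3.6)·-0.3529 - (-0.2)·-0.2222 - (1.5)·0.7407) / (6.3) = -0.8613
  v = (3 - (-2.4)·-0.4762 - (1.1)·-0.2222 - (-1)·0.7407) / (-8.5) = -0.3344
  w = (-2 - (1.6)·-0.4762 - (-1.4)·-0.3529 - (-4)·0.7407) / (9) = 0.1367
  t = (6 - (-3)·-0.4762 - (4)·-0.3529 - (-0.1)·-0.2222) / (8.1) = 0.7359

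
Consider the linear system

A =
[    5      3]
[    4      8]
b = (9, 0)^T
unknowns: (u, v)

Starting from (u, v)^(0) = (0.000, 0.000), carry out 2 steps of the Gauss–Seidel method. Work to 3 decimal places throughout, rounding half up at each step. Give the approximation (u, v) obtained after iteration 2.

Iteration 1:
  u = (9 - (3)·0.000) / (5) = 1.800
  v = (0 - (4)·1.800) / (8) = -0.900
Iteration 2:
  u = (9 - (3)·-0.900) / (5) = 2.340
  v = (0 - (4)·2.340) / (8) = -1.170

(2.340, -1.170)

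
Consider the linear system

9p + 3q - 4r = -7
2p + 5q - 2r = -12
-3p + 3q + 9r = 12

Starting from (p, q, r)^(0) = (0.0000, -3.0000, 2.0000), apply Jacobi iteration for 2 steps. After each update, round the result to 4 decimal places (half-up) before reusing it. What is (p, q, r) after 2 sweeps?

Iteration 1:
  p = (-7 - (3)·-3.0000 - (-4)·2.0000) / (9) = 1.1111
  q = (-12 - (2)·0.0000 - (-2)·2.0000) / (5) = -1.6000
  r = (12 - (-3)·0.0000 - (3)·-3.0000) / (9) = 2.3333
Iteration 2:
  p = (-7 - (3)·-1.6000 - (-4)·2.3333) / (9) = 0.7926
  q = (-12 - (2)·1.1111 - (-2)·2.3333) / (5) = -1.9111
  r = (12 - (-3)·1.1111 - (3)·-1.6000) / (9) = 2.2370

(0.7926, -1.9111, 2.2370)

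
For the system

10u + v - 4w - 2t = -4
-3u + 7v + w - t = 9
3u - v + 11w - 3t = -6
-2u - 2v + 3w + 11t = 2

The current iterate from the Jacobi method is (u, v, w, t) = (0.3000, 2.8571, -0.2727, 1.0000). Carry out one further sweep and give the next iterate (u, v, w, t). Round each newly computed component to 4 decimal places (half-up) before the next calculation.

One sweep:
  u = (-4 - (1)·2.8571 - (-4)·-0.2727 - (-2)·1.0000) / (10) = -0.5948
  v = (9 - (-3)·0.3000 - (1)·-0.2727 - (-1)·1.0000) / (7) = 1.5961
  w = (-6 - (3)·0.3000 - (-1)·2.8571 - (-3)·1.0000) / (11) = -0.0948
  t = (2 - (-2)·0.3000 - (-2)·2.8571 - (3)·-0.2727) / (11) = 0.8302

(-0.5948, 1.5961, -0.0948, 0.8302)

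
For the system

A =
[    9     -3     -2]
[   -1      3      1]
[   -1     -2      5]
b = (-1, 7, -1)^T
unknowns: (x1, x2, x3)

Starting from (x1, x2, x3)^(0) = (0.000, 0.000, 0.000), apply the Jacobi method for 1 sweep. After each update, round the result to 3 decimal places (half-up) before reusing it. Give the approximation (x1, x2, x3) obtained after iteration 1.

(-0.111, 2.333, -0.200)

Iteration 1:
  x1 = (-1 - (-3)·0.000 - (-2)·0.000) / (9) = -0.111
  x2 = (7 - (-1)·0.000 - (1)·0.000) / (3) = 2.333
  x3 = (-1 - (-1)·0.000 - (-2)·0.000) / (5) = -0.200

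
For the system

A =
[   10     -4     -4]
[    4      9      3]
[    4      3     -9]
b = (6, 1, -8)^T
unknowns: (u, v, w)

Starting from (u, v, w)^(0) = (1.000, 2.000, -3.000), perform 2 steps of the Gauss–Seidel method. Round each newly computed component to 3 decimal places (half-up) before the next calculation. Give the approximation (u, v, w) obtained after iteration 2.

(1.536, -1.011, 1.235)

Iteration 1:
  u = (6 - (-4)·2.000 - (-4)·-3.000) / (10) = 0.200
  v = (1 - (4)·0.200 - (3)·-3.000) / (9) = 1.022
  w = (-8 - (4)·0.200 - (3)·1.022) / (-9) = 1.318
Iteration 2:
  u = (6 - (-4)·1.022 - (-4)·1.318) / (10) = 1.536
  v = (1 - (4)·1.536 - (3)·1.318) / (9) = -1.011
  w = (-8 - (4)·1.536 - (3)·-1.011) / (-9) = 1.235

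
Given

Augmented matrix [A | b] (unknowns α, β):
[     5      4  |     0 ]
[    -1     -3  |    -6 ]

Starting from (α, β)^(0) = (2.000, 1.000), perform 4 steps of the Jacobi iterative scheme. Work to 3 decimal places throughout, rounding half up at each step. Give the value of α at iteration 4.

Iteration 1:
  α = (0 - (4)·1.000) / (5) = -0.800
  β = (-6 - (-1)·2.000) / (-3) = 1.333
Iteration 2:
  α = (0 - (4)·1.333) / (5) = -1.066
  β = (-6 - (-1)·-0.800) / (-3) = 2.267
Iteration 3:
  α = (0 - (4)·2.267) / (5) = -1.814
  β = (-6 - (-1)·-1.066) / (-3) = 2.355
Iteration 4:
  α = (0 - (4)·2.355) / (5) = -1.884
  β = (-6 - (-1)·-1.814) / (-3) = 2.605

-1.884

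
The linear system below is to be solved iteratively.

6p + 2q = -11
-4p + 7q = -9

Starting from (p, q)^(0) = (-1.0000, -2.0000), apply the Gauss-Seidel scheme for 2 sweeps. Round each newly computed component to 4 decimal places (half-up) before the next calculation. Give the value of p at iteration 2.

-1.1825

Iteration 1:
  p = (-11 - (2)·-2.0000) / (6) = -1.1667
  q = (-9 - (-4)·-1.1667) / (7) = -1.9524
Iteration 2:
  p = (-11 - (2)·-1.9524) / (6) = -1.1825
  q = (-9 - (-4)·-1.1825) / (7) = -1.9614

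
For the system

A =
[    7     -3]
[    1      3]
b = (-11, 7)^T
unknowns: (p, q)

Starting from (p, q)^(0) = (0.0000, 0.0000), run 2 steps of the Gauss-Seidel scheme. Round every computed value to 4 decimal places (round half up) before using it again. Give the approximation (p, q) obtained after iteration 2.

Iteration 1:
  p = (-11 - (-3)·0.0000) / (7) = -1.5714
  q = (7 - (1)·-1.5714) / (3) = 2.8571
Iteration 2:
  p = (-11 - (-3)·2.8571) / (7) = -0.3470
  q = (7 - (1)·-0.3470) / (3) = 2.4490

(-0.3470, 2.4490)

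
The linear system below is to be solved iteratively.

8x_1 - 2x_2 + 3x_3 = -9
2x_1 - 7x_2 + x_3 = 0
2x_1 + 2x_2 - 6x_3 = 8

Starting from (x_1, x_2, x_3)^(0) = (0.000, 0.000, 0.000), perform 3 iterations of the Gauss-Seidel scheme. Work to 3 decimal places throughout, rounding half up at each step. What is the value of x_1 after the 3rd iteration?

-0.610

Iteration 1:
  x_1 = (-9 - (-2)·0.000 - (3)·0.000) / (8) = -1.125
  x_2 = (0 - (2)·-1.125 - (1)·0.000) / (-7) = -0.321
  x_3 = (8 - (2)·-1.125 - (2)·-0.321) / (-6) = -1.815
Iteration 2:
  x_1 = (-9 - (-2)·-0.321 - (3)·-1.815) / (8) = -0.525
  x_2 = (0 - (2)·-0.525 - (1)·-1.815) / (-7) = -0.409
  x_3 = (8 - (2)·-0.525 - (2)·-0.409) / (-6) = -1.645
Iteration 3:
  x_1 = (-9 - (-2)·-0.409 - (3)·-1.645) / (8) = -0.610
  x_2 = (0 - (2)·-0.610 - (1)·-1.645) / (-7) = -0.409
  x_3 = (8 - (2)·-0.610 - (2)·-0.409) / (-6) = -1.673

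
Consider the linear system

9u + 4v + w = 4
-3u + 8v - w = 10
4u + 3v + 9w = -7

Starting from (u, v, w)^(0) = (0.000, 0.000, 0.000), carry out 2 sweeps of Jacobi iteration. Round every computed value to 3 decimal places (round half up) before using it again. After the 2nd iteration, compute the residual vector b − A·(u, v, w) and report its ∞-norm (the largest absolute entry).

2.019

Iteration 1:
  u = (4 - (4)·0.000 - (1)·0.000) / (9) = 0.444
  v = (10 - (-3)·0.000 - (-1)·0.000) / (8) = 1.250
  w = (-7 - (4)·0.000 - (3)·0.000) / (9) = -0.778
Iteration 2:
  u = (4 - (4)·1.250 - (1)·-0.778) / (9) = -0.025
  v = (10 - (-3)·0.444 - (-1)·-0.778) / (8) = 1.319
  w = (-7 - (4)·0.444 - (3)·1.250) / (9) = -1.392
Residual b − A·x = (0.341, -2.019, 1.671); ∞-norm = 2.019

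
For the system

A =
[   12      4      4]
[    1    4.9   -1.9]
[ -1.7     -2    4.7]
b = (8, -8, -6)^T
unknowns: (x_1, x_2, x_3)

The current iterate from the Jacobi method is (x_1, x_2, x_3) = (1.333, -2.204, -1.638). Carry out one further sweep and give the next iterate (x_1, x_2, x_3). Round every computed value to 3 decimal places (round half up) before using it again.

One sweep:
  x_1 = (8 - (4)·-2.204 - (4)·-1.638) / (12) = 1.947
  x_2 = (-8 - (1)·1.333 - (-1.9)·-1.638) / (4.9) = -2.540
  x_3 = (-6 - (-1.7)·1.333 - (-2)·-2.204) / (4.7) = -1.732

(1.947, -2.540, -1.732)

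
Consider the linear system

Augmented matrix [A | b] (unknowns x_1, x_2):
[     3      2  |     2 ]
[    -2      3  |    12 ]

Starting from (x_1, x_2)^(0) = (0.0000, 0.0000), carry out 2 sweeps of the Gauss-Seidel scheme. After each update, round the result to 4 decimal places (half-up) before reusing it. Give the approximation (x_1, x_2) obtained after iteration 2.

(-2.2963, 2.4691)

Iteration 1:
  x_1 = (2 - (2)·0.0000) / (3) = 0.6667
  x_2 = (12 - (-2)·0.6667) / (3) = 4.4445
Iteration 2:
  x_1 = (2 - (2)·4.4445) / (3) = -2.2963
  x_2 = (12 - (-2)·-2.2963) / (3) = 2.4691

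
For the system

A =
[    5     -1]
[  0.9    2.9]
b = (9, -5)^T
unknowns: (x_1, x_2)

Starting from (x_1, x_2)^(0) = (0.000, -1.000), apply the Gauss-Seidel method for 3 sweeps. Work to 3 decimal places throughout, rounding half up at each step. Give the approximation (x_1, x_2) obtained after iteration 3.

Iteration 1:
  x_1 = (9 - (-1)·-1.000) / (5) = 1.600
  x_2 = (-5 - (0.9)·1.600) / (2.9) = -2.221
Iteration 2:
  x_1 = (9 - (-1)·-2.221) / (5) = 1.356
  x_2 = (-5 - (0.9)·1.356) / (2.9) = -2.145
Iteration 3:
  x_1 = (9 - (-1)·-2.145) / (5) = 1.371
  x_2 = (-5 - (0.9)·1.371) / (2.9) = -2.150

(1.371, -2.150)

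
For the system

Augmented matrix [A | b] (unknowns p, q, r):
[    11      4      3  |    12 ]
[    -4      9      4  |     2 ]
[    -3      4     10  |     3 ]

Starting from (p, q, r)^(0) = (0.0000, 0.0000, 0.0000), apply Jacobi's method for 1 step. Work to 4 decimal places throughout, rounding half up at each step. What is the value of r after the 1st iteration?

0.3000

Iteration 1:
  p = (12 - (4)·0.0000 - (3)·0.0000) / (11) = 1.0909
  q = (2 - (-4)·0.0000 - (4)·0.0000) / (9) = 0.2222
  r = (3 - (-3)·0.0000 - (4)·0.0000) / (10) = 0.3000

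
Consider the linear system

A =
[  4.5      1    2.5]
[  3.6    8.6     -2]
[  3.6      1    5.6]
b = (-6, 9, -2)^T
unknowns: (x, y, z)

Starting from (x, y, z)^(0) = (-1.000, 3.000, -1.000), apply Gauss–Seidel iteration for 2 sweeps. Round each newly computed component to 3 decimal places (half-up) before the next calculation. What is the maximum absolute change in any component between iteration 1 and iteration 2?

0.466

Iteration 1:
  x = (-6 - (1)·3.000 - (2.5)·-1.000) / (4.5) = -1.444
  y = (9 - (3.6)·-1.444 - (-2)·-1.000) / (8.6) = 1.418
  z = (-2 - (3.6)·-1.444 - (1)·1.418) / (5.6) = 0.318
Iteration 2:
  x = (-6 - (1)·1.418 - (2.5)·0.318) / (4.5) = -1.825
  y = (9 - (3.6)·-1.825 - (-2)·0.318) / (8.6) = 1.884
  z = (-2 - (3.6)·-1.825 - (1)·1.884) / (5.6) = 0.480
Change: (-0.381, 0.466, 0.162) → max |·| = 0.466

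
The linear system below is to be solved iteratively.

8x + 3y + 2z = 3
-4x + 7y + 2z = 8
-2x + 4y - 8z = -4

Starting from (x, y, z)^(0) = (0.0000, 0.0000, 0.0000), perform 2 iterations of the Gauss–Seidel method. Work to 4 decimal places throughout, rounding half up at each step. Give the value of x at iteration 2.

Iteration 1:
  x = (3 - (3)·0.0000 - (2)·0.0000) / (8) = 0.3750
  y = (8 - (-4)·0.3750 - (2)·0.0000) / (7) = 1.3571
  z = (-4 - (-2)·0.3750 - (4)·1.3571) / (-8) = 1.0848
Iteration 2:
  x = (3 - (3)·1.3571 - (2)·1.0848) / (8) = -0.4051
  y = (8 - (-4)·-0.4051 - (2)·1.0848) / (7) = 0.6014
  z = (-4 - (-2)·-0.4051 - (4)·0.6014) / (-8) = 0.9020

-0.4051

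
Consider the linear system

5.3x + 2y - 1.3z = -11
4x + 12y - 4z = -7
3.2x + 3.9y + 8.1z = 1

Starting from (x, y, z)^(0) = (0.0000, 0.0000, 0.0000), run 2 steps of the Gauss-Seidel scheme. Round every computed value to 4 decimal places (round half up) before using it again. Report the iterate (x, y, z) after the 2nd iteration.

Iteration 1:
  x = (-11 - (2)·0.0000 - (-1.3)·0.0000) / (5.3) = -2.0755
  y = (-7 - (4)·-2.0755 - (-4)·0.0000) / (12) = 0.1085
  z = (1 - (3.2)·-2.0755 - (3.9)·0.1085) / (8.1) = 0.8912
Iteration 2:
  x = (-11 - (2)·0.1085 - (-1.3)·0.8912) / (5.3) = -1.8978
  y = (-7 - (4)·-1.8978 - (-4)·0.8912) / (12) = 0.3463
  z = (1 - (3.2)·-1.8978 - (3.9)·0.3463) / (8.1) = 0.7065

(-1.8978, 0.3463, 0.7065)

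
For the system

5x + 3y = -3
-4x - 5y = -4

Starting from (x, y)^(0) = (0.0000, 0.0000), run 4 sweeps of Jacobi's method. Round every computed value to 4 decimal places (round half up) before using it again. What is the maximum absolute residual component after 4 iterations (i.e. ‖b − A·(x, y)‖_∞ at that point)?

0.9216

Iteration 1:
  x = (-3 - (3)·0.0000) / (5) = -0.6000
  y = (-4 - (-4)·0.0000) / (-5) = 0.8000
Iteration 2:
  x = (-3 - (3)·0.8000) / (5) = -1.0800
  y = (-4 - (-4)·-0.6000) / (-5) = 1.2800
Iteration 3:
  x = (-3 - (3)·1.2800) / (5) = -1.3680
  y = (-4 - (-4)·-1.0800) / (-5) = 1.6640
Iteration 4:
  x = (-3 - (3)·1.6640) / (5) = -1.5984
  y = (-4 - (-4)·-1.3680) / (-5) = 1.8944
Residual b − A·x = (-0.6912, -0.9216); ∞-norm = 0.9216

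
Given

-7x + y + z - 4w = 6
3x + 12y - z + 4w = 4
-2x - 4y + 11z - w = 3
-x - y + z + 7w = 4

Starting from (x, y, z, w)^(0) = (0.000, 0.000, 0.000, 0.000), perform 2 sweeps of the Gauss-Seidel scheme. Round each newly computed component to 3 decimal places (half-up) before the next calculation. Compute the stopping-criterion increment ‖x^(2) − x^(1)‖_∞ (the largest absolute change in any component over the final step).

0.152

Iteration 1:
  x = (6 - (1)·0.000 - (1)·0.000 - (-4)·0.000) / (-7) = -0.857
  y = (4 - (3)·-0.857 - (-1)·0.000 - (4)·0.000) / (12) = 0.548
  z = (3 - (-2)·-0.857 - (-4)·0.548 - (-1)·0.000) / (11) = 0.316
  w = (4 - (-1)·-0.857 - (-1)·0.548 - (1)·0.316) / (7) = 0.482
Iteration 2:
  x = (6 - (1)·0.548 - (1)·0.316 - (-4)·0.482) / (-7) = -1.009
  y = (4 - (3)·-1.009 - (-1)·0.316 - (4)·0.482) / (12) = 0.451
  z = (3 - (-2)·-1.009 - (-4)·0.451 - (-1)·0.482) / (11) = 0.297
  w = (4 - (-1)·-1.009 - (-1)·0.451 - (1)·0.297) / (7) = 0.449
Change: (-0.152, -0.097, -0.019, -0.033) → max |·| = 0.152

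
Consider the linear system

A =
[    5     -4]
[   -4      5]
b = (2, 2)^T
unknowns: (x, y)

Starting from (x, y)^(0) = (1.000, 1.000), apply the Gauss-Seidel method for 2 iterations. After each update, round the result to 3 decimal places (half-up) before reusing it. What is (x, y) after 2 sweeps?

(1.488, 1.590)

Iteration 1:
  x = (2 - (-4)·1.000) / (5) = 1.200
  y = (2 - (-4)·1.200) / (5) = 1.360
Iteration 2:
  x = (2 - (-4)·1.360) / (5) = 1.488
  y = (2 - (-4)·1.488) / (5) = 1.590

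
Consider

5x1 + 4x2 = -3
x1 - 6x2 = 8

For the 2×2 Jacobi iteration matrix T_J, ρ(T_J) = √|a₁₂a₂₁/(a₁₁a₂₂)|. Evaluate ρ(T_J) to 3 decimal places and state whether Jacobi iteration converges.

0.365

a₁₂a₂₁/(a₁₁a₂₂) = (4)·(1) / ((5)·(-6)) = -0.133333
ρ = √|-0.133333| = √0.133333 = 0.365
ρ < 1, so Jacobi converges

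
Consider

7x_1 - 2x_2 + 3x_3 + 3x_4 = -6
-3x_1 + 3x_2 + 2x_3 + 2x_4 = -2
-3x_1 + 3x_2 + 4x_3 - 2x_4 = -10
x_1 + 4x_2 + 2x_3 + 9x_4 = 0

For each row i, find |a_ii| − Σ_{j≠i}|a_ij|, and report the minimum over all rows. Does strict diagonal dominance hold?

row 1: |7| − (2+3+3) = -1
row 2: |3| − (3+2+2) = -4
row 3: |4| − (3+3+2) = -4
row 4: |9| − (1+4+2) = 2
minimum over rows = -4 → not strictly diagonally dominant

-4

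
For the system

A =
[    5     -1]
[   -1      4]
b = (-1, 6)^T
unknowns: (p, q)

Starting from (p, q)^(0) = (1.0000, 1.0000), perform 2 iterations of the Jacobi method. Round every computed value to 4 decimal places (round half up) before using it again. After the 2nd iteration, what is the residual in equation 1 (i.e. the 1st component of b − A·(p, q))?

-0.2500

Iteration 1:
  p = (-1 - (-1)·1.0000) / (5) = 0.0000
  q = (6 - (-1)·1.0000) / (4) = 1.7500
Iteration 2:
  p = (-1 - (-1)·1.7500) / (5) = 0.1500
  q = (6 - (-1)·0.0000) / (4) = 1.5000
Residual b − A·x = (-0.2500, 0.1500)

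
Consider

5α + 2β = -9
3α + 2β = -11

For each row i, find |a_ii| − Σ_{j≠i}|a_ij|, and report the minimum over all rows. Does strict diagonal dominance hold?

row 1: |5| − (2) = 3
row 2: |2| − (3) = -1
minimum over rows = -1 → not strictly diagonally dominant

-1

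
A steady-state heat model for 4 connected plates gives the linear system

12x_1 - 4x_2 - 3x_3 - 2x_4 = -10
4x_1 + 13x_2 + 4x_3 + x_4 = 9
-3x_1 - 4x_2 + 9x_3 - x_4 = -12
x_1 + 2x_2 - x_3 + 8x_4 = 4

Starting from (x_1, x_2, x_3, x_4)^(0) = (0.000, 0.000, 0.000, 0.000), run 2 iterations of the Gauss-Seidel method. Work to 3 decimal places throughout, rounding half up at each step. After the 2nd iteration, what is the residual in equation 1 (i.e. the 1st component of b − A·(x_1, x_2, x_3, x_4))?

Iteration 1:
  x_1 = (-10 - (-4)·0.000 - (-3)·0.000 - (-2)·0.000) / (12) = -0.833
  x_2 = (9 - (4)·-0.833 - (4)·0.000 - (1)·0.000) / (13) = 0.949
  x_3 = (-12 - (-3)·-0.833 - (-4)·0.949 - (-1)·0.000) / (9) = -1.189
  x_4 = (4 - (1)·-0.833 - (2)·0.949 - (-1)·-1.189) / (8) = 0.218
Iteration 2:
  x_1 = (-10 - (-4)·0.949 - (-3)·-1.189 - (-2)·0.218) / (12) = -0.778
  x_2 = (9 - (4)·-0.778 - (4)·-1.189 - (1)·0.218) / (13) = 1.281
  x_3 = (-12 - (-3)·-0.778 - (-4)·1.281 - (-1)·0.218) / (9) = -0.999
  x_4 = (4 - (1)·-0.778 - (2)·1.281 - (-1)·-0.999) / (8) = 0.152
Residual b − A·x = (1.767, -0.697, -0.067, 0.001)

1.767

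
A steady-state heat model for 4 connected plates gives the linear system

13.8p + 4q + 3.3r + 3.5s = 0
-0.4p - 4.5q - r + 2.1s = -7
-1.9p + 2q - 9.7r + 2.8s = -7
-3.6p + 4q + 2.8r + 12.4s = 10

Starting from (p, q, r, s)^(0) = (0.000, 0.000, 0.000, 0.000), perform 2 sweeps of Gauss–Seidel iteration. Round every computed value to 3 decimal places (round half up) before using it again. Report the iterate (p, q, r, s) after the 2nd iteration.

Iteration 1:
  p = (0 - (4)·0.000 - (3.3)·0.000 - (3.5)·0.000) / (13.8) = 0.000
  q = (-7 - (-0.4)·0.000 - (-1)·0.000 - (2.1)·0.000) / (-4.5) = 1.556
  r = (-7 - (-1.9)·0.000 - (2)·1.556 - (2.8)·0.000) / (-9.7) = 1.042
  s = (10 - (-3.6)·0.000 - (4)·1.556 - (2.8)·1.042) / (12.4) = 0.069
Iteration 2:
  p = (0 - (4)·1.556 - (3.3)·1.042 - (3.5)·0.069) / (13.8) = -0.718
  q = (-7 - (-0.4)·-0.718 - (-1)·1.042 - (2.1)·0.069) / (-4.5) = 1.420
  r = (-7 - (-1.9)·-0.718 - (2)·1.420 - (2.8)·0.069) / (-9.7) = 1.175
  s = (10 - (-3.6)·-0.718 - (4)·1.420 - (2.8)·1.175) / (12.4) = -0.125

(-0.718, 1.420, 1.175, -0.125)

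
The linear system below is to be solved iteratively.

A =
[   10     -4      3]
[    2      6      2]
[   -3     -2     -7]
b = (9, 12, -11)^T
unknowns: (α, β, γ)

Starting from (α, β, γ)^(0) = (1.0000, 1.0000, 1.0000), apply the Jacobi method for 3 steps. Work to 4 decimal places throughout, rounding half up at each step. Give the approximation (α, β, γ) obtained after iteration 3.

(1.2238, 1.3540, 0.6728)

Iteration 1:
  α = (9 - (-4)·1.0000 - (3)·1.0000) / (10) = 1.0000
  β = (12 - (2)·1.0000 - (2)·1.0000) / (6) = 1.3333
  γ = (-11 - (-3)·1.0000 - (-2)·1.0000) / (-7) = 0.8571
Iteration 2:
  α = (9 - (-4)·1.3333 - (3)·0.8571) / (10) = 1.1762
  β = (12 - (2)·1.0000 - (2)·0.8571) / (6) = 1.3810
  γ = (-11 - (-3)·1.0000 - (-2)·1.3333) / (-7) = 0.7619
Iteration 3:
  α = (9 - (-4)·1.3810 - (3)·0.7619) / (10) = 1.2238
  β = (12 - (2)·1.1762 - (2)·0.7619) / (6) = 1.3540
  γ = (-11 - (-3)·1.1762 - (-2)·1.3810) / (-7) = 0.6728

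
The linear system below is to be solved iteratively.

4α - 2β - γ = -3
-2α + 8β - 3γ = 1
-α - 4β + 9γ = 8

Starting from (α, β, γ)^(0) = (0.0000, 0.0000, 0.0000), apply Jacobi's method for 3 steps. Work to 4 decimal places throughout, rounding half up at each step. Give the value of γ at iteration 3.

Iteration 1:
  α = (-3 - (-2)·0.0000 - (-1)·0.0000) / (4) = -0.7500
  β = (1 - (-2)·0.0000 - (-3)·0.0000) / (8) = 0.1250
  γ = (8 - (-1)·0.0000 - (-4)·0.0000) / (9) = 0.8889
Iteration 2:
  α = (-3 - (-2)·0.1250 - (-1)·0.8889) / (4) = -0.4653
  β = (1 - (-2)·-0.7500 - (-3)·0.8889) / (8) = 0.2708
  γ = (8 - (-1)·-0.7500 - (-4)·0.1250) / (9) = 0.8611
Iteration 3:
  α = (-3 - (-2)·0.2708 - (-1)·0.8611) / (4) = -0.3993
  β = (1 - (-2)·-0.4653 - (-3)·0.8611) / (8) = 0.3316
  γ = (8 - (-1)·-0.4653 - (-4)·0.2708) / (9) = 0.9575

0.9575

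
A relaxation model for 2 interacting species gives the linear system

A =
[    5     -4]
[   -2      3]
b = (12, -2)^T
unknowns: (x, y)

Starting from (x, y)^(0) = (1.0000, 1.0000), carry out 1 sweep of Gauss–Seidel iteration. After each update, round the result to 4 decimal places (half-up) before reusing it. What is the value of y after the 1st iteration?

Iteration 1:
  x = (12 - (-4)·1.0000) / (5) = 3.2000
  y = (-2 - (-2)·3.2000) / (3) = 1.4667

1.4667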